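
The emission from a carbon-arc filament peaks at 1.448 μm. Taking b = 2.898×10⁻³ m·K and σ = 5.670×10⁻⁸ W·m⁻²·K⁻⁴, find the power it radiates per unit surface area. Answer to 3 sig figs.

Wien's law: T = b/λ_max = 2.898×10⁻³/1.448×10⁻⁶ = 2001.38 K.
Then I = σT⁴ = 5.670×10⁻⁸×(2001.38)⁴ = 9.10×10⁵ W/m².

I ≈ 9.10×10⁵ W/m²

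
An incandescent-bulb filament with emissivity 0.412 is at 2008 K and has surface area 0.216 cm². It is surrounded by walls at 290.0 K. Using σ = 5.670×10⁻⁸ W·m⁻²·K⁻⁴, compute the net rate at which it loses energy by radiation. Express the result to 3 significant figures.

Area A = 0.216 cm² = 2.16×10⁻⁵ m².
Net radiated power P_net = εσA(T⁴ − T₀⁴) = 0.412×5.670×10⁻⁸×2.16×10⁻⁵×(2008⁴ − 290.0⁴).
T⁴ − T₀⁴ = 1.62575×10¹³ − 7.07281×10⁹ = 1.62504×10¹³ K⁴, so P_net = 8.20 W.

Net loss ≈ 8.20 W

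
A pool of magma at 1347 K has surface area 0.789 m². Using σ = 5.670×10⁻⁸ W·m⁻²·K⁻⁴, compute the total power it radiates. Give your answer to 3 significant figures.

P ≈ 1.47×10⁵ W

Area A = 0.789 m².
P = σAT⁴ = 5.670×10⁻⁸ × 0.789 × (1347)⁴ = 1.47×10⁵ W.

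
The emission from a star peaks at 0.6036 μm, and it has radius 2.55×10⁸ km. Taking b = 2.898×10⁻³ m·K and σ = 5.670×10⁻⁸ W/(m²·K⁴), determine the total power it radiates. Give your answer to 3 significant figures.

Wien's law: T = b/λ_max = 2.898×10⁻³/6.036×10⁻⁷ = 4801.19 K.
Surface area A = 4πR² = 4π(2.55×10¹¹ m)² = 8.17128×10²³ m².
Then P = σAT⁴ = 5.670×10⁻⁸×8.17128×10²³×(4801.19)⁴ = 2.46×10³¹ W.

P ≈ 2.46×10³¹ W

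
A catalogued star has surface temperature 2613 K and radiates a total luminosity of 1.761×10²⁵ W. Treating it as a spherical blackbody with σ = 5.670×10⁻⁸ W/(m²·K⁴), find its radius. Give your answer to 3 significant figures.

L = 4πR²σT⁴ ⇒ R = √(L/(4πσT⁴)).
σT⁴ = 2.64326×10⁶ W/m², so R = √(1.761×10²⁵/(4π×2.64326×10⁶)) = 7.28×10⁸ m.

R ≈ 7.28×10⁸ m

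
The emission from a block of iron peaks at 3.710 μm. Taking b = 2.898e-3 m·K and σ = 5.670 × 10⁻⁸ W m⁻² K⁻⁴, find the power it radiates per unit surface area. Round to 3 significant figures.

I ≈ 2.11×10⁴ W/m²

Wien's law: T = b/λ_max = 2.898×10⁻³/3.710×10⁻⁶ = 781.132 K.
Then I = σT⁴ = 5.670×10⁻⁸×(781.132)⁴ = 2.11×10⁴ W/m².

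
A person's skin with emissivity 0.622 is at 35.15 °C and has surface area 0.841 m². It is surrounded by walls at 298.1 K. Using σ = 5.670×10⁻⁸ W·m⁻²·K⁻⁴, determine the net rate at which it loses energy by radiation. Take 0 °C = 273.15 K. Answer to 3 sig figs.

Net loss ≈ 33.7 W

T = 35.15 °C + 273.15 = 308.30 K.
Area A = 0.841 m².
Net radiated power P_net = εσA(T⁴ − T₀⁴) = 0.622×5.670×10⁻⁸×0.841×(308.30⁴ − 298.1⁴).
T⁴ − T₀⁴ = 9.03429×10⁹ − 7.89674×10⁹ = 1.13755×10⁹ K⁴, so P_net = 33.7 W.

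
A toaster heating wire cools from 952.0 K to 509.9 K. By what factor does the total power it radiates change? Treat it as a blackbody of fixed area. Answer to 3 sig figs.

P ∝ T⁴, so P₂/P₁ = (T₂/T₁)⁴ = (509.9/952.0)⁴ = (0.535609)⁴ = 0.0823.

P₂/P₁ ≈ 0.0823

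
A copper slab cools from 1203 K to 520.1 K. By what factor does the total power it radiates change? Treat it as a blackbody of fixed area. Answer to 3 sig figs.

P₂/P₁ ≈ 0.0349

P ∝ T⁴, so P₂/P₁ = (T₂/T₁)⁴ = (520.1/1203)⁴ = (0.432336)⁴ = 0.0349.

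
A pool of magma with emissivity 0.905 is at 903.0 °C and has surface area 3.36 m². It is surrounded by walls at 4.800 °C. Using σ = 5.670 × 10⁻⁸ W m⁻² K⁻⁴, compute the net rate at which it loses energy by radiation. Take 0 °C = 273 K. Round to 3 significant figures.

Net loss ≈ 3.29×10⁵ W

T = 903.0 °C + 273 = 1176.0 K.
Surroundings: T = 4.800 °C + 273 = 277.800 K.
Area A = 3.36 m².
Net radiated power P_net = εσA(T⁴ − T₀⁴) = 0.905×5.670×10⁻⁸×3.36×(1176.0⁴ − 277.800⁴).
T⁴ − T₀⁴ = 1.91262×10¹² − 5.95565×10⁹ = 1.90666×10¹² K⁴, so P_net = 3.29×10⁵ W.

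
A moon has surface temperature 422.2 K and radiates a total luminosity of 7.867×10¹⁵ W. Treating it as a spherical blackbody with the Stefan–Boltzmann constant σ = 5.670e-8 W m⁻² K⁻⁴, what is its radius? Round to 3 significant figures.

L = 4πR²σT⁴ ⇒ R = √(L/(4πσT⁴)).
σT⁴ = 1801.59 W/m², so R = √(7.867×10¹⁵/(4π×1801.59)) = 5.89×10⁵ m.

R ≈ 5.89×10⁵ m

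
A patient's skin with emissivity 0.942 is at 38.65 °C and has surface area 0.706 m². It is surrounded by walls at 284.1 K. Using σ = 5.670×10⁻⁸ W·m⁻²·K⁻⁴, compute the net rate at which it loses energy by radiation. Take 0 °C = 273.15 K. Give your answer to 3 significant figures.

Net loss ≈ 111 W

T = 38.65 °C + 273.15 = 311.80 K.
Area A = 0.706 m².
Net radiated power P_net = εσA(T⁴ − T₀⁴) = 0.942×5.670×10⁻⁸×0.706×(311.80⁴ − 284.1⁴).
T⁴ − T₀⁴ = 9.45158×10⁹ − 6.51456×10⁹ = 2.93702×10⁹ K⁴, so P_net = 111 W.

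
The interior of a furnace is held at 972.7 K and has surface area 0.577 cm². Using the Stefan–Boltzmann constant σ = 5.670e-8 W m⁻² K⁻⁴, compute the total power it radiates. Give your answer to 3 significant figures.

P ≈ 2.93 W

Area A = 0.577 cm² = 5.77×10⁻⁵ m².
P = σAT⁴ = 5.670×10⁻⁸ × 5.77×10⁻⁵ × (972.7)⁴ = 2.93 W.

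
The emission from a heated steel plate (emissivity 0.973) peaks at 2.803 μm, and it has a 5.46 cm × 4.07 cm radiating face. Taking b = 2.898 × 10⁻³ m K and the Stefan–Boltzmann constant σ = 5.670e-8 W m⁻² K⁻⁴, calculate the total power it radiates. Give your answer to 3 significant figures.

Wien's law: T = b/λ_max = 2.898×10⁻³/2.803×10⁻⁶ = 1033.89 K.
Area A = 0.0546 × 0.0407 = 2.22222×10⁻³ m².
Then P = εσAT⁴ = 0.973×5.670×10⁻⁸×2.22222×10⁻³×(1033.89)⁴ = 140 W.

P ≈ 140 W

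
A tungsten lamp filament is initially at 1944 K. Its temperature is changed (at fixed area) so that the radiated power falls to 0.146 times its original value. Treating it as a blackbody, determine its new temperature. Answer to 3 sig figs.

T₂ ≈ 1.20×10³ K

P ∝ T⁴, so T₂/T₁ = (P₂/P₁)^(1/4) = (0.146)^(1/4) = 0.618142.
T₂ = 1944 × 0.618142 = 1.20×10³ K.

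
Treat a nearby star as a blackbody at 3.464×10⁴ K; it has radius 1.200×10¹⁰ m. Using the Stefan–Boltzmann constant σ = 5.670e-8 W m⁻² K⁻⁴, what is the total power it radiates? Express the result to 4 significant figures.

P ≈ 1.477×10³² W

Surface area A = 4πR² = 4π(1.200×10¹⁰ m)² = 1.80956×10²¹ m².
P = σAT⁴ = 5.670×10⁻⁸ × 1.80956×10²¹ × (3.464×10⁴)⁴ = 1.477×10³² W.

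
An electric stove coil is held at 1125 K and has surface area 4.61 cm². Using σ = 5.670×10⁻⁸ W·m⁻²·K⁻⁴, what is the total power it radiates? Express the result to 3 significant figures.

P ≈ 41.9 W

Area A = 4.61 cm² = 4.61×10⁻⁴ m².
P = σAT⁴ = 5.670×10⁻⁸ × 4.61×10⁻⁴ × (1125)⁴ = 41.9 W.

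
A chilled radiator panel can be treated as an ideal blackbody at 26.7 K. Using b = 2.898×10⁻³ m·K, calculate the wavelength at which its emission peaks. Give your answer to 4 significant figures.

Wien's displacement law: λ_max = b/T = (2.898×10⁻³ m·K)/(26.7 K) = 1.0854×10⁻⁴ m.
That is 108.5 μm, in the infrared range.

λ_max ≈ 108.5 μm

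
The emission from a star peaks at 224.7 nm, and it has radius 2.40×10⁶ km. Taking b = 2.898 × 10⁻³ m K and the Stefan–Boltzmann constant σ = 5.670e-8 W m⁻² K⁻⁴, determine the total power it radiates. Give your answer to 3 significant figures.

Wien's law: T = b/λ_max = 2.898×10⁻³/2.247×10⁻⁷ = 12897.2 K.
Surface area A = 4πR² = 4π(2.40×10⁹ m)² = 7.23823×10¹⁹ m².
Then P = σAT⁴ = 5.670×10⁻⁸×7.23823×10¹⁹×(12897.2)⁴ = 1.14×10²⁹ W.

P ≈ 1.14×10²⁹ W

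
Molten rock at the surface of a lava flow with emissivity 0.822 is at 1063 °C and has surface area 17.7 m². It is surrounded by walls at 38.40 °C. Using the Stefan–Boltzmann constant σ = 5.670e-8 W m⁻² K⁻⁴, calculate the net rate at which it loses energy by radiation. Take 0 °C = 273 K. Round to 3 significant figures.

Net loss ≈ 2.62×10⁶ W

T = 1063 °C + 273 = 1336 K.
Surroundings: T = 38.40 °C + 273 = 311.40 K.
Area A = 17.7 m².
Net radiated power P_net = εσA(T⁴ − T₀⁴) = 0.822×5.670×10⁻⁸×17.7×(1336⁴ − 311.40⁴).
T⁴ − T₀⁴ = 3.18585×10¹² − 9.40317×10⁹ = 3.17645×10¹² K⁴, so P_net = 2.62×10⁶ W.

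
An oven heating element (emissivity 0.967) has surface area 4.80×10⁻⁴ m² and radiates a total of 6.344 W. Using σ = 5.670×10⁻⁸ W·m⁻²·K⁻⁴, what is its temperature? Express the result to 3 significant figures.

T ≈ 701 K

Area A = 4.80×10⁻⁴ m².
P = εσAT⁴ ⇒ T = (P/(εσA))^(1/4) = (6.344/(0.967×5.670×10⁻⁸×4.80×10⁻⁴))^(1/4) = 701 K.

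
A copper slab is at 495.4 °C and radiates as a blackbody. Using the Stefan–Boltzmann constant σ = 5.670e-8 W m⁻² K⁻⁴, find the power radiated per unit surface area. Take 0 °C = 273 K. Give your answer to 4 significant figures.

T = 495.4 °C + 273 = 768.4 K.
Stefan–Boltzmann: I = σT⁴ = 5.670×10⁻⁸ × (768.4)⁴ = 1.977×10⁴ W/m².

I ≈ 1.977×10⁴ W/m²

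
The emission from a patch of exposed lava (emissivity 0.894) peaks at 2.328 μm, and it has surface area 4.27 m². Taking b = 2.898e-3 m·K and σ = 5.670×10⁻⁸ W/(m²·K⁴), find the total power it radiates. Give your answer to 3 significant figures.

P ≈ 5.20×10⁵ W

Wien's law: T = b/λ_max = 2.898×10⁻³/2.328×10⁻⁶ = 1244.85 K.
Area A = 4.27 m².
Then P = εσAT⁴ = 0.894×5.670×10⁻⁸×4.27×(1244.85)⁴ = 5.20×10⁵ W.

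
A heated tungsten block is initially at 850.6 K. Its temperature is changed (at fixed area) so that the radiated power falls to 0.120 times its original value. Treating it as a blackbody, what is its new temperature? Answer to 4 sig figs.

T₂ ≈ 500.6 K

P ∝ T⁴, so T₂/T₁ = (P₂/P₁)^(1/4) = (0.120)^(1/4) = 0.588566.
T₂ = 850.6 × 0.588566 = 500.6 K.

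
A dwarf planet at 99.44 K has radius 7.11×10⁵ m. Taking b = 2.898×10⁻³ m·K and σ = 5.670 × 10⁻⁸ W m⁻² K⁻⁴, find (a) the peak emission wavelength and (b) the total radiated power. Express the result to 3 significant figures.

(a) λ_max = b/T = 2.898×10⁻³/99.44 = 2.914×10⁻⁵ m = 29.1 μm.
Surface area A = 4πR² = 4π(7.11×10⁵ m)² = 6.35256×10¹² m².
(b) P = σAT⁴ = 5.670×10⁻⁸×6.35256×10¹²×(99.44)⁴ = 3.52×10¹³ W.

λ_max ≈ 29.1 μm; P ≈ 3.52×10¹³ W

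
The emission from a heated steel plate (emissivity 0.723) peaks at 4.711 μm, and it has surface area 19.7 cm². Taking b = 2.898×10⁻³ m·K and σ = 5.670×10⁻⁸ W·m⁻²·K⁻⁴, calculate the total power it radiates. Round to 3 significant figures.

Wien's law: T = b/λ_max = 2.898×10⁻³/4.711×10⁻⁶ = 615.156 K.
Area A = 19.7 cm² = 1.97×10⁻³ m².
Then P = εσAT⁴ = 0.723×5.670×10⁻⁸×1.97×10⁻³×(615.156)⁴ = 11.6 W.

P ≈ 11.6 W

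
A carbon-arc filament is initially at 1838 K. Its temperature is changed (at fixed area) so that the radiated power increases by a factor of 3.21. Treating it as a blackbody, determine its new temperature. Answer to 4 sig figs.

T₂ ≈ 2460 K

P ∝ T⁴, so T₂/T₁ = (P₂/P₁)^(1/4) = (3.21)^(1/4) = 1.33852.
T₂ = 1838 × 1.33852 = 2460 K.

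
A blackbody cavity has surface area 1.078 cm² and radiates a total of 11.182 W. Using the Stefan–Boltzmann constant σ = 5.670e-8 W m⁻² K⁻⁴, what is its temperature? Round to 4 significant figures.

Area A = 1.078 cm² = 1.078×10⁻⁴ m².
P = σAT⁴ ⇒ T = (P/(σA))^(1/4) = (11.182/(5.670×10⁻⁸×1.078×10⁻⁴))^(1/4) = 1163 K.

T ≈ 1163 K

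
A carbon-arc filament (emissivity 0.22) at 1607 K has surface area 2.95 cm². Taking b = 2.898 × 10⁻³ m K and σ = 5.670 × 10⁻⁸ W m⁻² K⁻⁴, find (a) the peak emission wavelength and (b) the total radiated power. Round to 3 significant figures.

(a) λ_max = b/T = 2.898×10⁻³/1607 = 1.803×10⁻⁶ m = 1.80 μm.
Area A = 2.95 cm² = 2.95×10⁻⁴ m².
(b) P = εσAT⁴ = 0.22×5.670×10⁻⁸×2.95×10⁻⁴×(1607)⁴ = 24.5 W.

λ_max ≈ 1.80 μm; P ≈ 24.5 W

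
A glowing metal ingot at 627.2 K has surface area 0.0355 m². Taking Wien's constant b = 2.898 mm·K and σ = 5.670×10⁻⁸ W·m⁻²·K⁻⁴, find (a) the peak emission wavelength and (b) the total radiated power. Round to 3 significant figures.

(a) λ_max = b/T = 2.898×10⁻³/627.2 = 4.621×10⁻⁶ m = 4.62 μm.
Area A = 0.0355 m².
(b) P = σAT⁴ = 5.670×10⁻⁸×0.0355×(627.2)⁴ = 311 W.

λ_max ≈ 4.62 μm; P ≈ 311 W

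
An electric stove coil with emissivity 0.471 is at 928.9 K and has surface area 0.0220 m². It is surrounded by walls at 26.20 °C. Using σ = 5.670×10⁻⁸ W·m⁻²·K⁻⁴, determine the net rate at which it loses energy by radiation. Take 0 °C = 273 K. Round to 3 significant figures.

Surroundings: T = 26.20 °C + 273 = 299.20 K.
Area A = 0.0220 m².
Net radiated power P_net = εσA(T⁴ − T₀⁴) = 0.471×5.670×10⁻⁸×0.0220×(928.9⁴ − 299.20⁴).
T⁴ − T₀⁴ = 7.44519×10¹¹ − 8.01394×10⁹ = 7.36505×10¹¹ K⁴, so P_net = 433 W.

Net loss ≈ 433 W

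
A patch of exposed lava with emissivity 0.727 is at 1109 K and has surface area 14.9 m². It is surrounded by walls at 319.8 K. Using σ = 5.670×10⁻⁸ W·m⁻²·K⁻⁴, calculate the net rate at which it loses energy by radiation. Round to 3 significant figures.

Net loss ≈ 9.23×10⁵ W

Area A = 14.9 m².
Net radiated power P_net = εσA(T⁴ − T₀⁴) = 0.727×5.670×10⁻⁸×14.9×(1109⁴ − 319.8⁴).
T⁴ − T₀⁴ = 1.51261×10¹² − 1.04596×10¹⁰ = 1.50215×10¹² K⁴, so P_net = 9.23×10⁵ W.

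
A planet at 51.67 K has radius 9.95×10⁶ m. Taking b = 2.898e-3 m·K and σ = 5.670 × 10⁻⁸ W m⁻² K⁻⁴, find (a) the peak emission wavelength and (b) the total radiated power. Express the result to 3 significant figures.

λ_max ≈ 56.1 μm; P ≈ 5.03×10¹⁴ W

(a) λ_max = b/T = 2.898×10⁻³/51.67 = 5.609×10⁻⁵ m = 56.1 μm.
Surface area A = 4πR² = 4π(9.95×10⁶ m)² = 1.24410×10¹⁵ m².
(b) P = σAT⁴ = 5.670×10⁻⁸×1.24410×10¹⁵×(51.67)⁴ = 5.03×10¹⁴ W.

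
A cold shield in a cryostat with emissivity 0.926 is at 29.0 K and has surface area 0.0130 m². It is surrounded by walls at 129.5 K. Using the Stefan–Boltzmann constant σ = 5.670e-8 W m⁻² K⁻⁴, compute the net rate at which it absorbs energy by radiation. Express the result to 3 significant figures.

Area A = 0.0130 m².
Net radiated power P_net = εσA(T⁴ − T₀⁴) = 0.926×5.670×10⁻⁸×0.0130×(29.0⁴ − 129.5⁴).
T⁴ − T₀⁴ = 7.07281×10⁵ − 2.81241×10⁸ = -2.80534×10⁸ K⁴, so P_net = -0.191 W — negative, meaning a net gain of 0.191 W.

Net gain ≈ 0.191 W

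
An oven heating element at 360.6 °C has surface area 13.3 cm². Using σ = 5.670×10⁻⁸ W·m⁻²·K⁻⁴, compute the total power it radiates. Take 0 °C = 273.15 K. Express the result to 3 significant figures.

P ≈ 12.2 W

T = 360.6 °C + 273.15 = 633.75 K.
Area A = 13.3 cm² = 1.33×10⁻³ m².
P = σAT⁴ = 5.670×10⁻⁸ × 1.33×10⁻³ × (633.75)⁴ = 12.2 W.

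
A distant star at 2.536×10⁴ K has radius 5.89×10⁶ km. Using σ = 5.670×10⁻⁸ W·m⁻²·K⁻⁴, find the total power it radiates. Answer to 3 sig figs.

Surface area A = 4πR² = 4π(5.89×10⁹ m)² = 4.35954×10²⁰ m².
P = σAT⁴ = 5.670×10⁻⁸ × 4.35954×10²⁰ × (2.536×10⁴)⁴ = 1.02×10³¹ W.

P ≈ 1.02×10³¹ W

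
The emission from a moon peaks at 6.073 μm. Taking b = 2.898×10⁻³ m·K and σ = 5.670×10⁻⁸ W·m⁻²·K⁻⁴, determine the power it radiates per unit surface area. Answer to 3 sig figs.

Wien's law: T = b/λ_max = 2.898×10⁻³/6.073×10⁻⁶ = 477.194 K.
Then I = σT⁴ = 5.670×10⁻⁸×(477.194)⁴ = 2.94×10³ W/m².

I ≈ 2.94×10³ W/m²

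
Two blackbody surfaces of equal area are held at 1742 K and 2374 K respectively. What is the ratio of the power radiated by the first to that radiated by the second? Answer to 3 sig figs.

With equal areas, P₁/P₂ = (T₁/T₂)⁴ = (1742/2374)⁴ = 0.290.

P₁/P₂ ≈ 0.290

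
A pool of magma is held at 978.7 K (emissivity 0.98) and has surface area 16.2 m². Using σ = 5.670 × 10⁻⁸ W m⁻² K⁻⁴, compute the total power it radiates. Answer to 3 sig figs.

Area A = 16.2 m².
P = εσAT⁴ = 0.98 × 5.670×10⁻⁸ × 16.2 × (978.7)⁴ = 8.26×10⁵ W.

P ≈ 8.26×10⁵ W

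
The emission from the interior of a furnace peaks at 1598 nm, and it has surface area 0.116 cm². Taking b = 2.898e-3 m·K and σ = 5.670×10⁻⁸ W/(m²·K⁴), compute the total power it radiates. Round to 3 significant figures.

P ≈ 7.11 W

Wien's law: T = b/λ_max = 2.898×10⁻³/1.598×10⁻⁶ = 1813.52 K.
Area A = 0.116 cm² = 1.16×10⁻⁵ m².
Then P = σAT⁴ = 5.670×10⁻⁸×1.16×10⁻⁵×(1813.52)⁴ = 7.11 W.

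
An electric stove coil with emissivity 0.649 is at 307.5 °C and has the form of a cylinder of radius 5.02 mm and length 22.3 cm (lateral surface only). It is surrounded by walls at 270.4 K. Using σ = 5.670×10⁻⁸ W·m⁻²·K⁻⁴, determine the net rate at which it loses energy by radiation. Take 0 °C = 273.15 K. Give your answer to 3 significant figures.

T = 307.5 °C + 273.15 = 580.65 K.
Lateral area A = 2πrL = 2π×5.02×10⁻³×0.223 = 7.03377×10⁻³ m².
Net radiated power P_net = εσA(T⁴ − T₀⁴) = 0.649×5.670×10⁻⁸×7.03377×10⁻³×(580.65⁴ − 270.4⁴).
T⁴ − T₀⁴ = 1.13673×10¹¹ − 5.34597×10⁹ = 1.08327×10¹¹ K⁴, so P_net = 28.0 W.

Net loss ≈ 28.0 W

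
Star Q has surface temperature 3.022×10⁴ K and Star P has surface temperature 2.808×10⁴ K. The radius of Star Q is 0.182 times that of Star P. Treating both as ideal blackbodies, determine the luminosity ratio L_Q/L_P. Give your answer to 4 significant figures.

L_Q/L_P ≈ 0.04444

L ∝ R²T⁴, so L_Q/L_P = (R_Q/R_P)²(T_Q/T_P)⁴ = (0.182)² × (3.022×10⁴/2.808×10⁴)⁴ = 0.033124 × 1.34150 = 0.04444.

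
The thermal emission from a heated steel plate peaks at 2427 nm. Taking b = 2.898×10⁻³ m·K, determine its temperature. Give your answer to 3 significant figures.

T ≈ 1.19×10³ K

Wien's law gives T = b/λ_max = (2.898×10⁻³ m·K)/(2.427×10⁻⁶ m) = 1.19×10³ K.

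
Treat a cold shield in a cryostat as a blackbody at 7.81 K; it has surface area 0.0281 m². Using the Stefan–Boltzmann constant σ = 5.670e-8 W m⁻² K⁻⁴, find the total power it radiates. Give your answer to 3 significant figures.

Area A = 0.0281 m².
P = σAT⁴ = 5.670×10⁻⁸ × 0.0281 × (7.81)⁴ = 5.93×10⁻⁶ W.

P ≈ 5.93×10⁻⁶ W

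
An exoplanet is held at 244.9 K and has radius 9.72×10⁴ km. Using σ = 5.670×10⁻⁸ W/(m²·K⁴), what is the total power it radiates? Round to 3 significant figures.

Surface area A = 4πR² = 4π(9.72×10⁷ m)² = 1.18725×10¹⁷ m².
P = σAT⁴ = 5.670×10⁻⁸ × 1.18725×10¹⁷ × (244.9)⁴ = 2.42×10¹⁹ W.

P ≈ 2.42×10¹⁹ W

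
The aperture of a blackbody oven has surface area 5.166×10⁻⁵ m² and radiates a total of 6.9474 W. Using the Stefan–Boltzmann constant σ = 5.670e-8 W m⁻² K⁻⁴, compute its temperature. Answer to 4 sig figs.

Area A = 5.166×10⁻⁵ m².
P = σAT⁴ ⇒ T = (P/(σA))^(1/4) = (6.9474/(5.670×10⁻⁸×5.166×10⁻⁵))^(1/4) = 1241 K.

T ≈ 1241 K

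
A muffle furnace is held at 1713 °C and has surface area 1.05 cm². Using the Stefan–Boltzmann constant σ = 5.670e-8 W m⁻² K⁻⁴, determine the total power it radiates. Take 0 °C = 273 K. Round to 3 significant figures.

P ≈ 92.6 W

T = 1713 °C + 273 = 1986 K.
Area A = 1.05 cm² = 1.05×10⁻⁴ m².
P = σAT⁴ = 5.670×10⁻⁸ × 1.05×10⁻⁴ × (1986)⁴ = 92.6 W.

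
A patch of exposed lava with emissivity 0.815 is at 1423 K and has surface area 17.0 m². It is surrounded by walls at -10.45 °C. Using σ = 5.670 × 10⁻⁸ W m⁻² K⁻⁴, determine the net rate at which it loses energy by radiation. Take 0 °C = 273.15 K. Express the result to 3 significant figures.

Surroundings: T = -10.45 °C + 273.15 = 262.70 K.
Area A = 17.0 m².
Net radiated power P_net = εσA(T⁴ − T₀⁴) = 0.815×5.670×10⁻⁸×17.0×(1423⁴ − 262.70⁴).
T⁴ − T₀⁴ = 4.10034×10¹² − 4.76256×10⁹ = 4.09558×10¹² K⁴, so P_net = 3.22×10⁶ W.

Net loss ≈ 3.22×10⁶ W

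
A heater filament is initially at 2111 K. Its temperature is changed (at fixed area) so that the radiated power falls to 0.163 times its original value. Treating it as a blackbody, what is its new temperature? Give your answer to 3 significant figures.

T₂ ≈ 1.34×10³ K

P ∝ T⁴, so T₂/T₁ = (P₂/P₁)^(1/4) = (0.163)^(1/4) = 0.635400.
T₂ = 2111 × 0.635400 = 1.34×10³ K.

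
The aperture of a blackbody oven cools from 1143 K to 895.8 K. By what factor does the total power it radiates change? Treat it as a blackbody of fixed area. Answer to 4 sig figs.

P ∝ T⁴, so P₂/P₁ = (T₂/T₁)⁴ = (895.8/1143)⁴ = (0.783727)⁴ = 0.3773.

P₂/P₁ ≈ 0.3773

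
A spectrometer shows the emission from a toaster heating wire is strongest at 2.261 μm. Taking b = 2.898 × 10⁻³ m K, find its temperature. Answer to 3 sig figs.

T ≈ 1.28×10³ K

Wien's law gives T = b/λ_max = (2.898×10⁻³ m·K)/(2.261×10⁻⁶ m) = 1.28×10³ K.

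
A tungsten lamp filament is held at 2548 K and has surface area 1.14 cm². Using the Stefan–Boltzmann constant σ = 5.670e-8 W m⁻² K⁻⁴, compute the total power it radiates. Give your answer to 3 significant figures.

Area A = 1.14 cm² = 1.14×10⁻⁴ m².
P = σAT⁴ = 5.670×10⁻⁸ × 1.14×10⁻⁴ × (2548)⁴ = 272 W.

P ≈ 272 W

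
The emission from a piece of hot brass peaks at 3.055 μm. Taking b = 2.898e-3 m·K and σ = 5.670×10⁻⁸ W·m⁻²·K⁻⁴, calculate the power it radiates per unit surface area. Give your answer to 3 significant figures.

Wien's law: T = b/λ_max = 2.898×10⁻³/3.055×10⁻⁶ = 948.609 K.
Then I = σT⁴ = 5.670×10⁻⁸×(948.609)⁴ = 4.59×10⁴ W/m².

I ≈ 4.59×10⁴ W/m²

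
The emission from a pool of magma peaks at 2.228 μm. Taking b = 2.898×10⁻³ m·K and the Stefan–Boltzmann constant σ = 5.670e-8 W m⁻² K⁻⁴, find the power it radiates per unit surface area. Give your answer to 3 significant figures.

Wien's law: T = b/λ_max = 2.898×10⁻³/2.228×10⁻⁶ = 1300.72 K.
Then I = σT⁴ = 5.670×10⁻⁸×(1300.72)⁴ = 1.62×10⁵ W/m².

I ≈ 1.62×10⁵ W/m²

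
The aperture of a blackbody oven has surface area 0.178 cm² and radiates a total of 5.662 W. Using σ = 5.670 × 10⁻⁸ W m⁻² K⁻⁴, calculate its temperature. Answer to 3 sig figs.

T ≈ 1.54×10³ K

Area A = 0.178 cm² = 1.78×10⁻⁵ m².
P = σAT⁴ ⇒ T = (P/(σA))^(1/4) = (5.662/(5.670×10⁻⁸×1.78×10⁻⁵))^(1/4) = 1.54×10³ K.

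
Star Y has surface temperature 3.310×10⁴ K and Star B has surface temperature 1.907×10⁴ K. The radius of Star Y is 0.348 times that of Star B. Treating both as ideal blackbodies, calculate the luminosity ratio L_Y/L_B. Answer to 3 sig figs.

L ∝ R²T⁴, so L_Y/L_B = (R_Y/R_B)²(T_Y/T_B)⁴ = (0.348)² × (3.310×10⁴/1.907×10⁴)⁴ = 0.121104 × 9.07631 = 1.10.

L_Y/L_B ≈ 1.10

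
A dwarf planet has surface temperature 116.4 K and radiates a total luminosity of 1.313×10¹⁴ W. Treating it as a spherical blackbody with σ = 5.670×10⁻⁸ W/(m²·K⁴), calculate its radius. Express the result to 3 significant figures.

L = 4πR²σT⁴ ⇒ R = √(L/(4πσT⁴)).
σT⁴ = 10.4087 W/m², so R = √(1.313×10¹⁴/(4π×10.4087)) = 1.00×10⁶ m.

R ≈ 1.00×10⁶ m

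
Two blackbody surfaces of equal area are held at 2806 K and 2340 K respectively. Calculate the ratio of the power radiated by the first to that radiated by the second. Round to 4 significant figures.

With equal areas, P₁/P₂ = (T₁/T₂)⁴ = (2806/2340)⁴ = 2.068.

P₁/P₂ ≈ 2.068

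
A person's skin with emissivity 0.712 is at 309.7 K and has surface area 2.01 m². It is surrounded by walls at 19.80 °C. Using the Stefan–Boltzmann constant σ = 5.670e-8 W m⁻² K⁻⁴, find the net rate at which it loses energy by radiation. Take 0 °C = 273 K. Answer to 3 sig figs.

Net loss ≈ 150 W

Surroundings: T = 19.80 °C + 273 = 292.80 K.
Area A = 2.01 m².
Net radiated power P_net = εσA(T⁴ − T₀⁴) = 0.712×5.670×10⁻⁸×2.01×(309.7⁴ − 292.80⁴).
T⁴ − T₀⁴ = 9.19951×10⁹ − 7.34995×10⁹ = 1.84956×10⁹ K⁴, so P_net = 150 W.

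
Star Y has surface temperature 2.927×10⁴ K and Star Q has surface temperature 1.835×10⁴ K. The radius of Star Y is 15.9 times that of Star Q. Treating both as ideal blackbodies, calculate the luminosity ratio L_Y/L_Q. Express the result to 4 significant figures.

L_Y/L_Q ≈ 1637

L ∝ R²T⁴, so L_Y/L_Q = (R_Y/R_Q)²(T_Y/T_Q)⁴ = (15.9)² × (2.927×10⁴/1.835×10⁴)⁴ = 252.81 × 6.47361 = 1637.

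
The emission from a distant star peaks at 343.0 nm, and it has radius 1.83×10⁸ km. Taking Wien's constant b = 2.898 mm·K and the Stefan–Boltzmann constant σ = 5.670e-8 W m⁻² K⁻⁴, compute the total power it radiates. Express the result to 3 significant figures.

Wien's law: T = b/λ_max = 2.898×10⁻³/3.430×10⁻⁷ = 8448.98 K.
Surface area A = 4πR² = 4π(1.83×10¹¹ m)² = 4.20835×10²³ m².
Then P = σAT⁴ = 5.670×10⁻⁸×4.20835×10²³×(8448.98)⁴ = 1.22×10³² W.

P ≈ 1.22×10³² W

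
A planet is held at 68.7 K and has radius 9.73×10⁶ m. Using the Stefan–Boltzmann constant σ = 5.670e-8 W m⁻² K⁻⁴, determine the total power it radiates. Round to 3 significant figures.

Surface area A = 4πR² = 4π(9.73×10⁶ m)² = 1.18969×10¹⁵ m².
P = σAT⁴ = 5.670×10⁻⁸ × 1.18969×10¹⁵ × (68.7)⁴ = 1.50×10¹⁵ W.

P ≈ 1.50×10¹⁵ W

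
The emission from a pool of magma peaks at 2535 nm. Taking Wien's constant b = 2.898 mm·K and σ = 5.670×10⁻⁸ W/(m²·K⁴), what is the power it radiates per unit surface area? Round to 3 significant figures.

I ≈ 9.68×10⁴ W/m²

Wien's law: T = b/λ_max = 2.898×10⁻³/2.535×10⁻⁶ = 1143.20 K.
Then I = σT⁴ = 5.670×10⁻⁸×(1143.20)⁴ = 9.68×10⁴ W/m².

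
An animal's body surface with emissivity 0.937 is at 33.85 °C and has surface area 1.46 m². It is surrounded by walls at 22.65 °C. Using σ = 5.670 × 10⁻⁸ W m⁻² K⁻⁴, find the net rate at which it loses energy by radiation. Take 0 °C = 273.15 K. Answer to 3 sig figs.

Net loss ≈ 95.2 W

T = 33.85 °C + 273.15 = 307.00 K.
Surroundings: T = 22.65 °C + 273.15 = 295.80 K.
Area A = 1.46 m².
Net radiated power P_net = εσA(T⁴ − T₀⁴) = 0.937×5.670×10⁻⁸×1.46×(307.00⁴ − 295.80⁴).
T⁴ − T₀⁴ = 8.88287×10⁹ − 7.65584×10⁹ = 1.22703×10⁹ K⁴, so P_net = 95.2 W.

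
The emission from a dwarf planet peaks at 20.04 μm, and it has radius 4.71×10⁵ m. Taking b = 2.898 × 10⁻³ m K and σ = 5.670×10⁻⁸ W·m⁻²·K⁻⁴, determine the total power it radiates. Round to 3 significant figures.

Wien's law: T = b/λ_max = 2.898×10⁻³/2.004×10⁻⁵ = 144.611 K.
Surface area A = 4πR² = 4π(4.71×10⁵ m)² = 2.78774×10¹² m².
Then P = σAT⁴ = 5.670×10⁻⁸×2.78774×10¹²×(144.611)⁴ = 6.91×10¹³ W.

P ≈ 6.91×10¹³ W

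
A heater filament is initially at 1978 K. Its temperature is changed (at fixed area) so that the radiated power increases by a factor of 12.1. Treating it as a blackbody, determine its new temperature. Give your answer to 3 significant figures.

T₂ ≈ 3.69×10³ K

P ∝ T⁴, so T₂/T₁ = (P₂/P₁)^(1/4) = (12.1)^(1/4) = 1.86508.
T₂ = 1978 × 1.86508 = 3.69×10³ K.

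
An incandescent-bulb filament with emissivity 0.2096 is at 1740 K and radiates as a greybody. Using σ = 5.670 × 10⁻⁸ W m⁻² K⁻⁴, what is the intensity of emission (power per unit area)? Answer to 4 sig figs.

Stefan–Boltzmann: I = εσT⁴ = 0.2096 × 5.670×10⁻⁸ × (1740)⁴ = 1.089×10⁵ W/m².

I ≈ 1.089×10⁵ W/m²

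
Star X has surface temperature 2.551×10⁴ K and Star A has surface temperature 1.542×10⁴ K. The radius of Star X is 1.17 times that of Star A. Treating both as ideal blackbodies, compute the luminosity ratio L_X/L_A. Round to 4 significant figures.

L ∝ R²T⁴, so L_X/L_A = (R_X/R_A)²(T_X/T_A)⁴ = (1.17)² × (2.551×10⁴/1.542×10⁴)⁴ = 1.3689 × 7.49039 = 10.25.

L_X/L_A ≈ 10.25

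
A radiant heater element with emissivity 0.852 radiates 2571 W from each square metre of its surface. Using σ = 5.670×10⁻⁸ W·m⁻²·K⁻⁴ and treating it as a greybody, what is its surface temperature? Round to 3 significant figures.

T ≈ 480 K

I = εσT⁴, so T = (I/εσ)^(1/4) = (2571/(0.852×5.670×10⁻⁸))^(1/4) = 480 K.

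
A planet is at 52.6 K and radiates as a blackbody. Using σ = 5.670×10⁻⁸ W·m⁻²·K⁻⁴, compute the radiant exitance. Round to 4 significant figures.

Stefan–Boltzmann: I = σT⁴ = 5.670×10⁻⁸ × (52.6)⁴ = 0.4340 W/m².

I ≈ 0.4340 W/m²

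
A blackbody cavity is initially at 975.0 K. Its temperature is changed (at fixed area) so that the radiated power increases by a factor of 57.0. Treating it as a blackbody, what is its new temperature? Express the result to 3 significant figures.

P ∝ T⁴, so T₂/T₁ = (P₂/P₁)^(1/4) = (57.0)^(1/4) = 2.74770.
T₂ = 975.0 × 2.74770 = 2.68×10³ K.

T₂ ≈ 2.68×10³ K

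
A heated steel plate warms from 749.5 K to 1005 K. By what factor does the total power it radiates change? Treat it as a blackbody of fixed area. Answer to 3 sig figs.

P ∝ T⁴, so P₂/P₁ = (T₂/T₁)⁴ = (1005/749.5)⁴ = (1.34089)⁴ = 3.23.

P₂/P₁ ≈ 3.23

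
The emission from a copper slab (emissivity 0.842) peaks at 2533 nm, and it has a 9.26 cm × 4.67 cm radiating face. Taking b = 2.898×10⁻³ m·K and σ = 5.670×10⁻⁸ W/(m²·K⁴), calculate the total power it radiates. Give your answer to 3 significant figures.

Wien's law: T = b/λ_max = 2.898×10⁻³/2.533×10⁻⁶ = 1144.10 K.
Area A = 0.0926 × 0.0467 = 4.32442×10⁻³ m².
Then P = εσAT⁴ = 0.842×5.670×10⁻⁸×4.32442×10⁻³×(1144.10)⁴ = 354 W.

P ≈ 354 W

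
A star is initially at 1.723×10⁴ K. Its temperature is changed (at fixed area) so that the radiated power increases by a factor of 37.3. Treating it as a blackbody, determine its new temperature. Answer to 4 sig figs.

P ∝ T⁴, so T₂/T₁ = (P₂/P₁)^(1/4) = (37.3)^(1/4) = 2.47131.
T₂ = 1.723×10⁴ × 2.47131 = 4.258×10⁴ K.

T₂ ≈ 4.258×10⁴ K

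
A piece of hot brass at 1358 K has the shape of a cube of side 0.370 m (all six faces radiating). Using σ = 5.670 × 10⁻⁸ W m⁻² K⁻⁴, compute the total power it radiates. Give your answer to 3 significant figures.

P ≈ 1.58×10⁵ W

Area A = 6s² = 6×(0.370 m)² = 0.8214 m².
P = σAT⁴ = 5.670×10⁻⁸ × 0.8214 × (1358)⁴ = 1.58×10⁵ W.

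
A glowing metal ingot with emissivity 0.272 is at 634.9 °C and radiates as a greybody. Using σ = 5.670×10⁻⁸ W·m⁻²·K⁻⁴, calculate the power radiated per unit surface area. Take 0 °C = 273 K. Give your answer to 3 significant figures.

T = 634.9 °C + 273 = 907.9 K.
Stefan–Boltzmann: I = εσT⁴ = 0.272 × 5.670×10⁻⁸ × (907.9)⁴ = 1.05×10⁴ W/m².

I ≈ 1.05×10⁴ W/m²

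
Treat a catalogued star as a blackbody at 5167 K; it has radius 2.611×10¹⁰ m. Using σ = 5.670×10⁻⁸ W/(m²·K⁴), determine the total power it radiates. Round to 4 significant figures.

P ≈ 3.462×10²⁹ W

Surface area A = 4πR² = 4π(2.611×10¹⁰ m)² = 8.56690×10²¹ m².
P = σAT⁴ = 5.670×10⁻⁸ × 8.56690×10²¹ × (5167)⁴ = 3.462×10²⁹ W.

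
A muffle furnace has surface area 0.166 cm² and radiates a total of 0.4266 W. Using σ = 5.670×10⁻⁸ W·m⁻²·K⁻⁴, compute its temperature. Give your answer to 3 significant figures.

Area A = 0.166 cm² = 1.66×10⁻⁵ m².
P = σAT⁴ ⇒ T = (P/(σA))^(1/4) = (0.4266/(5.670×10⁻⁸×1.66×10⁻⁵))^(1/4) = 821 K.

T ≈ 821 K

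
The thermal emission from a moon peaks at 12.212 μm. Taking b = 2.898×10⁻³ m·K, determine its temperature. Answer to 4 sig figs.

T ≈ 237.3 K

Wien's law gives T = b/λ_max = (2.898×10⁻³ m·K)/(1.2212×10⁻⁵ m) = 237.3 K.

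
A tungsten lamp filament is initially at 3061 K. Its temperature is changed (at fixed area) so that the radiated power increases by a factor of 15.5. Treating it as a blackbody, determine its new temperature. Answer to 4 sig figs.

T₂ ≈ 6074 K

P ∝ T⁴, so T₂/T₁ = (P₂/P₁)^(1/4) = (15.5)^(1/4) = 1.98419.
T₂ = 3061 × 1.98419 = 6074 K.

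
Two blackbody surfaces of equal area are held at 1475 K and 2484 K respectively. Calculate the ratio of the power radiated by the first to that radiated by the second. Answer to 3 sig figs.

P₁/P₂ ≈ 0.124

With equal areas, P₁/P₂ = (T₁/T₂)⁴ = (1475/2484)⁴ = 0.124.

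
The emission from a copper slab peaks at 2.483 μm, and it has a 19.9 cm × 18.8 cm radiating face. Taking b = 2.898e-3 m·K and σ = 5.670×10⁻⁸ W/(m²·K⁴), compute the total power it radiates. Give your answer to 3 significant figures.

P ≈ 3.94×10³ W

Wien's law: T = b/λ_max = 2.898×10⁻³/2.483×10⁻⁶ = 1167.14 K.
Area A = 0.199 × 0.188 = 0.037412 m².
Then P = σAT⁴ = 5.670×10⁻⁸×0.037412×(1167.14)⁴ = 3.94×10³ W.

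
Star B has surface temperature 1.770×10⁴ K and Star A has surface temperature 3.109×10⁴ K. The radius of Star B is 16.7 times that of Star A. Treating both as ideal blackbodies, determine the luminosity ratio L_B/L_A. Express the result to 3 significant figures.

L ∝ R²T⁴, so L_B/L_A = (R_B/R_A)²(T_B/T_A)⁴ = (16.7)² × (1.770×10⁴/3.109×10⁴)⁴ = 278.89 × 0.105053 = 29.3.

L_B/L_A ≈ 29.3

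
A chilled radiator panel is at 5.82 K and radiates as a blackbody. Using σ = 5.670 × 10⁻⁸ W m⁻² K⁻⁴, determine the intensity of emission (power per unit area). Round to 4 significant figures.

I ≈ 6.505×10⁻⁵ W/m²

Stefan–Boltzmann: I = σT⁴ = 5.670×10⁻⁸ × (5.82)⁴ = 6.505×10⁻⁵ W/m².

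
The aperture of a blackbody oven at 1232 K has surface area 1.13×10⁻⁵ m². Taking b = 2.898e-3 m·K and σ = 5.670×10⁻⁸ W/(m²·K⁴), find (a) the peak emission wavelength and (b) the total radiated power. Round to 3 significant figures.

λ_max ≈ 2.35×10³ nm; P ≈ 1.48 W

(a) λ_max = b/T = 2.898×10⁻³/1232 = 2.352×10⁻⁶ m = 2.35×10³ nm.
Area A = 1.13×10⁻⁵ m².
(b) P = σAT⁴ = 5.670×10⁻⁸×1.13×10⁻⁵×(1232)⁴ = 1.48 W.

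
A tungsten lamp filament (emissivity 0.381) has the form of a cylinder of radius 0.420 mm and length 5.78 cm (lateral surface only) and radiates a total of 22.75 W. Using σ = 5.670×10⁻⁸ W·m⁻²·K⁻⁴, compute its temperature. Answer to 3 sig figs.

T ≈ 1.62×10³ K

Lateral area A = 2πrL = 2π×4.20×10⁻⁴×0.0578 = 1.52531×10⁻⁴ m².
P = εσAT⁴ ⇒ T = (P/(εσA))^(1/4) = (22.75/(0.381×5.670×10⁻⁸×1.52531×10⁻⁴))^(1/4) = 1.62×10³ K.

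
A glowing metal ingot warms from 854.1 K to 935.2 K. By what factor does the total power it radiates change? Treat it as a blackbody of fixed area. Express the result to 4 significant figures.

P₂/P₁ ≈ 1.437

P ∝ T⁴, so P₂/P₁ = (T₂/T₁)⁴ = (935.2/854.1)⁴ = (1.09495)⁴ = 1.437.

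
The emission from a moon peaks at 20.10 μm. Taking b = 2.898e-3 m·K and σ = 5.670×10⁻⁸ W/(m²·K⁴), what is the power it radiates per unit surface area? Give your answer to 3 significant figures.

Wien's law: T = b/λ_max = 2.898×10⁻³/2.010×10⁻⁵ = 144.179 K.
Then I = σT⁴ = 5.670×10⁻⁸×(144.179)⁴ = 24.5 W/m².

I ≈ 24.5 W/m²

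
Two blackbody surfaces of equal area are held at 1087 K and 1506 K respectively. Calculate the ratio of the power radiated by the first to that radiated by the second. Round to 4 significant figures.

With equal areas, P₁/P₂ = (T₁/T₂)⁴ = (1087/1506)⁴ = 0.2714.

P₁/P₂ ≈ 0.2714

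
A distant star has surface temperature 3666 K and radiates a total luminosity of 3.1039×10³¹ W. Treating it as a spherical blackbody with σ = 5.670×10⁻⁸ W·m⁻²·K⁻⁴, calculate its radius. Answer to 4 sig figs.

R ≈ 4.911×10¹¹ m

L = 4πR²σT⁴ ⇒ R = √(L/(4πσT⁴)).
σT⁴ = 1.02412×10⁷ W/m², so R = √(3.1039×10³¹/(4π×1.02412×10⁷)) = 4.911×10¹¹ m.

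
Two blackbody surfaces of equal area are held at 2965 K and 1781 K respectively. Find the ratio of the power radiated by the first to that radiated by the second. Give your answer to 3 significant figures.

P₁/P₂ ≈ 7.68

With equal areas, P₁/P₂ = (T₁/T₂)⁴ = (2965/1781)⁴ = 7.68.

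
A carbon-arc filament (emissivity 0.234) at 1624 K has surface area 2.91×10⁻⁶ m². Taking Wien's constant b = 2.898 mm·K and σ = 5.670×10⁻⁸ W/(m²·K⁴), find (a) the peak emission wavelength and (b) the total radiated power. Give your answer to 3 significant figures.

(a) λ_max = b/T = 2.898×10⁻³/1624 = 1.784×10⁻⁶ m = 1.78 μm.
Area A = 2.91×10⁻⁶ m².
(b) P = εσAT⁴ = 0.234×5.670×10⁻⁸×2.91×10⁻⁶×(1624)⁴ = 0.269 W.

λ_max ≈ 1.78 μm; P ≈ 0.269 W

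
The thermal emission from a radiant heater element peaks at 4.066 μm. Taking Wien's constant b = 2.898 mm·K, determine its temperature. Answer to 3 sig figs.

Wien's law gives T = b/λ_max = (2.898×10⁻³ m·K)/(4.066×10⁻⁶ m) = 713 K.

T ≈ 713 K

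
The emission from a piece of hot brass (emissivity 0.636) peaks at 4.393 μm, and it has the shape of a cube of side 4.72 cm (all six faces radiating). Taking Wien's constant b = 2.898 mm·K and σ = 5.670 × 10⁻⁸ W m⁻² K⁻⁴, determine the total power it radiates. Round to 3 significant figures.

P ≈ 91.3 W

Wien's law: T = b/λ_max = 2.898×10⁻³/4.393×10⁻⁶ = 659.686 K.
Area A = 6s² = 6×(0.0472 m)² = 0.013367 m².
Then P = εσAT⁴ = 0.636×5.670×10⁻⁸×0.013367×(659.686)⁴ = 91.3 W.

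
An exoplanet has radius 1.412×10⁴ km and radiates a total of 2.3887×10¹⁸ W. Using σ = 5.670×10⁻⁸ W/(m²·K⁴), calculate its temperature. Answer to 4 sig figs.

T ≈ 360.1 K

Surface area A = 4πR² = 4π(1.412×10⁷ m)² = 2.50541×10¹⁵ m².
P = σAT⁴ ⇒ T = (P/(σA))^(1/4) = (2.3887×10¹⁸/(5.670×10⁻⁸×2.50541×10¹⁵))^(1/4) = 360.1 K.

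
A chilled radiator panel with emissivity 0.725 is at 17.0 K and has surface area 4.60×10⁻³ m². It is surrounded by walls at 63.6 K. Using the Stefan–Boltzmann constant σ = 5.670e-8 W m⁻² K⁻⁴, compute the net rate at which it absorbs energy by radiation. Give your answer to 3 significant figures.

Area A = 4.60×10⁻³ m².
Net radiated power P_net = εσA(T⁴ − T₀⁴) = 0.725×5.670×10⁻⁸×4.60×10⁻³×(17.0⁴ − 63.6⁴).
T⁴ − T₀⁴ = 83521.0 − 1.63617×10⁷ = -1.62782×10⁷ K⁴, so P_net = -3.08×10⁻³ W — negative, meaning a net gain of 3.08×10⁻³ W.

Net gain ≈ 3.08×10⁻³ W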